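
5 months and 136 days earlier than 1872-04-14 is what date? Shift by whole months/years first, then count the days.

Going back 5 months and 136 days from April 14, 1872: first the month/year part, then the days.
month 4 − 5 = -1, which is month 11 of year 1871 → November 1871.
Day 14 is valid in November, giving November 14, 1871.
Now subtract 136 days from November 14, 1871.
Going back 14 days from November 14, 1871 reaches the end of the previous month; 136 − 14 = 122 left.
October 1871 has 31 days: 122 − 31 = 91 left.
September 1871 has 30 days: 91 − 30 = 61 left.
August 1871 has 31 days: 61 − 31 = 30 left.
July 1871 has 31 days; 31 − 30 = 1 → July 1, 1871.

July 1, 1871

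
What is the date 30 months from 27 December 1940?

June 27, 1943

Counting forward 30 months from December 27, 1940.
month 12 + 30 = 42, which is month 6 of year 1943 → June 1943.
Day 27 is valid in June, giving June 27, 1943.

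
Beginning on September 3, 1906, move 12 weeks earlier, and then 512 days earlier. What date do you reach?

January 15, 1905

Counting back 12 weeks (= 84 days) from September 3, 1906:
Going back 3 days from September 3, 1906 reaches the end of the previous month; 84 − 3 = 81 left.
August 1906 has 31 days: 81 − 31 = 50 left.
July 1906 has 31 days: 50 − 31 = 19 left.
June 1906 has 30 days; 30 − 19 = 11 → June 11, 1906.
Subtracting 512 days from June 11, 1906:
Going back 11 days from June 11, 1906 reaches the end of the previous month; 512 − 11 = 501 left.
May 1906 has 31 days: 501 − 31 = 470 left.
April 1906 has 30 days: 470 − 30 = 440 left.
March 1906 has 31 days: 440 − 31 = 409 left.
February 1906 has 28 days (1906 is not a leap year): 409 − 28 = 381 left.
January 1906 has 31 days: 381 − 31 = 350 left.
December 1905 has 31 days: 350 − 31 = 319 left.
November 1905 has 30 days: 319 − 30 = 289 left.
October 1905 has 31 days: 289 − 31 = 258 left.
September 1905 has 30 days: 258 − 30 = 228 left.
August 1905 has 31 days: 228 − 31 = 197 left.
July 1905 has 31 days: 197 − 31 = 166 left.
June 1905 has 30 days: 166 − 30 = 136 left.
May 1905 has 31 days: 136 − 31 = 105 left.
April 1905 has 30 days: 105 − 30 = 75 left.
March 1905 has 31 days: 75 − 31 = 44 left.
February 1905 has 28 days (1905 is not a leap year): 44 − 28 = 16 left.
January 1905 has 31 days; 31 − 16 = 15 → January 15, 1905.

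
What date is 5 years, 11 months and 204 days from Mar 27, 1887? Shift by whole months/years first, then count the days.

Counting forward 5 years, 11 months and 204 days from March 27, 1887: first the month/year part, then the days.
+5 years → 1892; month 3 + 11 = 14, which is month 2 of year 1893 → February 1893.
Day 27 is valid in February, giving February 27, 1893.
Now add 204 days from February 27, 1893.
February has 28 days, so 28 − 27 = 1 day remains after February 27, 1893; 204 − 1 = 203 left.
March 1893 has 31 days: 203 − 31 = 172 left.
April 1893 has 30 days: 172 − 30 = 142 left.
May 1893 has 31 days: 142 − 31 = 111 left.
June 1893 has 30 days: 111 − 30 = 81 left.
July 1893 has 31 days: 81 − 31 = 50 left.
August 1893 has 31 days: 50 − 31 = 19 left.
19 days into September 1893 → September 19, 1893.

September 19, 1893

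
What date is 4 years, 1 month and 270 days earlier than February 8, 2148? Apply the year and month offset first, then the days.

April 13, 2143

Going back 4 years, 1 month and 270 days from February 8, 2148: first the month/year part, then the days.
-4 years → 2144; month 2 − 1 = 1 → January 2144.
Day 8 is valid in January, giving January 8, 2144.
Now subtract 270 days from January 8, 2144.
Going back 8 days from January 8, 2144 reaches the end of the previous month; 270 − 8 = 262 left.
December 2143 has 31 days: 262 − 31 = 231 left.
November 2143 has 30 days: 231 − 30 = 201 left.
October 2143 has 31 days: 201 − 31 = 170 left.
September 2143 has 30 days: 170 − 30 = 140 left.
August 2143 has 31 days: 140 − 31 = 109 left.
July 2143 has 31 days: 109 − 31 = 78 left.
June 2143 has 30 days: 78 − 30 = 48 left.
May 2143 has 31 days: 48 − 31 = 17 left.
April 2143 has 30 days; 30 − 17 = 13 → April 13, 2143.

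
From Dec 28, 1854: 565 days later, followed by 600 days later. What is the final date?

March 7, 1858

Advancing 565 days from December 28, 1854:
December has 31 days, so 31 − 28 = 3 days remain after December 28, 1854; 565 − 3 = 562 left.
January 1855 has 31 days: 562 − 31 = 531 left.
February 1855 has 28 days (1855 is not a leap year): 531 − 28 = 503 left.
March 1855 has 31 days: 503 − 31 = 472 left.
April 1855 has 30 days: 472 − 30 = 442 left.
May 1855 has 31 days: 442 − 31 = 411 left.
June 1855 has 30 days: 411 − 30 = 381 left.
July 1855 has 31 days: 381 − 31 = 350 left.
August 1855 has 31 days: 350 − 31 = 319 left.
September 1855 has 30 days: 319 − 30 = 289 left.
October 1855 has 31 days: 289 − 31 = 258 left.
November 1855 has 30 days: 258 − 30 = 228 left.
December 1855 has 31 days: 228 − 31 = 197 left.
January 1856 has 31 days: 197 − 31 = 166 left.
February 1856 has 29 days (1856 is a leap year): 166 − 29 = 137 left.
March 1856 has 31 days: 137 − 31 = 106 left.
April 1856 has 30 days: 106 − 30 = 76 left.
May 1856 has 31 days: 76 − 31 = 45 left.
June 1856 has 30 days: 45 − 30 = 15 left.
15 days into July 1856 → July 15, 1856.
Advancing 600 days from July 15, 1856:
July has 31 days, so 31 − 15 = 16 days remain after July 15, 1856; 600 − 16 = 584 left.
August 1856 has 31 days: 584 − 31 = 553 left.
September 1856 has 30 days: 553 − 30 = 523 left.
October 1856 has 31 days: 523 − 31 = 492 left.
November 1856 has 30 days: 492 − 30 = 462 left.
December 1856 has 31 days: 462 − 31 = 431 left.
January 1857 has 31 days: 431 − 31 = 400 left.
February 1857 has 28 days (1857 is not a leap year): 400 − 28 = 372 left.
March 1857 has 31 days: 372 − 31 = 341 left.
April 1857 has 30 days: 341 − 30 = 311 left.
May 1857 has 31 days: 311 − 31 = 280 left.
June 1857 has 30 days: 280 − 30 = 250 left.
July 1857 has 31 days: 250 − 31 = 219 left.
August 1857 has 31 days: 219 − 31 = 188 left.
September 1857 has 30 days: 188 − 30 = 158 left.
October 1857 has 31 days: 158 − 31 = 127 left.
November 1857 has 30 days: 127 − 30 = 97 left.
December 1857 has 31 days: 97 − 31 = 66 left.
January 1858 has 31 days: 66 − 31 = 35 left.
February 1858 has 28 days (1858 is not a leap year): 35 − 28 = 7 left.
7 days into March 1858 → March 7, 1858.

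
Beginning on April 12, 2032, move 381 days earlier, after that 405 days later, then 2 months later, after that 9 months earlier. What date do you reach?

October 6, 2031

Counting back 381 days from April 12, 2032:
Going back 12 days from April 12, 2032 reaches the end of the previous month; 381 − 12 = 369 left.
March 2032 has 31 days: 369 − 31 = 338 left.
February 2032 has 29 days (2032 is a leap year): 338 − 29 = 309 left.
January 2032 has 31 days: 309 − 31 = 278 left.
December 2031 has 31 days: 278 − 31 = 247 left.
November 2031 has 30 days: 247 − 30 = 217 left.
October 2031 has 31 days: 217 − 31 = 186 left.
September 2031 has 30 days: 186 − 30 = 156 left.
August 2031 has 31 days: 156 − 31 = 125 left.
July 2031 has 31 days: 125 − 31 = 94 left.
June 2031 has 30 days: 94 − 30 = 64 left.
May 2031 has 31 days: 64 − 31 = 33 left.
April 2031 has 30 days: 33 − 30 = 3 left.
March 2031 has 31 days; 31 − 3 = 28 → March 28, 2031.
Adding 405 days from March 28, 2031:
March has 31 days, so 31 − 28 = 3 days remain after March 28, 2031; 405 − 3 = 402 left.
April 2031 has 30 days: 402 − 30 = 372 left.
May 2031 has 31 days: 372 − 31 = 341 left.
June 2031 has 30 days: 341 − 30 = 311 left.
July 2031 has 31 days: 311 − 31 = 280 left.
August 2031 has 31 days: 280 − 31 = 249 left.
September 2031 has 30 days: 249 − 30 = 219 left.
October 2031 has 31 days: 219 − 31 = 188 left.
November 2031 has 30 days: 188 − 30 = 158 left.
December 2031 has 31 days: 158 − 31 = 127 left.
January 2032 has 31 days: 127 − 31 = 96 left.
February 2032 has 29 days (2032 is a leap year): 96 − 29 = 67 left.
March 2032 has 31 days: 67 − 31 = 36 left.
April 2032 has 30 days: 36 − 30 = 6 left.
6 days into May 2032 → May 6, 2032.
Advancing 2 months from May 6, 2032:
month 5 + 2 = 7 → July 2032.
Day 6 is valid in July, giving July 6, 2032.
Subtracting 9 months from July 6, 2032:
month 7 − 9 = -2, which is month 10 of year 2031 → October 2031.
Day 6 is valid in October, giving October 6, 2031.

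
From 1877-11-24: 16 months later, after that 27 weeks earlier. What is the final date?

Counting forward 16 months from November 24, 1877:
month 11 + 16 = 27, which is month 3 of year 1879 → March 1879.
Day 24 is valid in March, giving March 24, 1879.
Going back 27 weeks (= 189 days) from March 24, 1879:
Going back 24 days from March 24, 1879 reaches the end of the previous month; 189 − 24 = 165 left.
February 1879 has 28 days (1879 is not a leap year): 165 − 28 = 137 left.
January 1879 has 31 days: 137 − 31 = 106 left.
December 1878 has 31 days: 106 − 31 = 75 left.
November 1878 has 30 days: 75 − 30 = 45 left.
October 1878 has 31 days: 45 − 31 = 14 left.
September 1878 has 30 days; 30 − 14 = 16 → September 16, 1878.

September 16, 1878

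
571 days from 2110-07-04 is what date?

Counting forward 571 days from July 4, 2110.
July has 31 days, so 31 − 4 = 27 days remain after July 4, 2110; 571 − 27 = 544 left.
August 2110 has 31 days: 544 − 31 = 513 left.
September 2110 has 30 days: 513 − 30 = 483 left.
October 2110 has 31 days: 483 − 31 = 452 left.
November 2110 has 30 days: 452 − 30 = 422 left.
December 2110 has 31 days: 422 − 31 = 391 left.
January 2111 has 31 days: 391 − 31 = 360 left.
February 2111 has 28 days (2111 is not a leap year): 360 − 28 = 332 left.
March 2111 has 31 days: 332 − 31 = 301 left.
April 2111 has 30 days: 301 − 30 = 271 left.
May 2111 has 31 days: 271 − 31 = 240 left.
June 2111 has 30 days: 240 − 30 = 210 left.
July 2111 has 31 days: 210 − 31 = 179 left.
August 2111 has 31 days: 179 − 31 = 148 left.
September 2111 has 30 days: 148 − 30 = 118 left.
October 2111 has 31 days: 118 − 31 = 87 left.
November 2111 has 30 days: 87 − 30 = 57 left.
December 2111 has 31 days: 57 − 31 = 26 left.
26 days into January 2112 → January 26, 2112.

January 26, 2112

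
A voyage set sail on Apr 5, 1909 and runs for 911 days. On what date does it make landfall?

October 3, 1911

Advancing 911 days from April 5, 1909.
April has 30 days, so 30 − 5 = 25 days remain after April 5, 1909; 911 − 25 = 886 left.
May 1909 has 31 days: 886 − 31 = 855 left.
June 1909 has 30 days: 855 − 30 = 825 left.
July 1909 has 31 days: 825 − 31 = 794 left.
August 1909 has 31 days: 794 − 31 = 763 left.
September 1909 has 30 days: 763 − 30 = 733 left.
October 1909 has 31 days: 733 − 31 = 702 left.
November 1909 has 30 days: 702 − 30 = 672 left.
December 1909 has 31 days: 672 − 31 = 641 left.
January 1910 has 31 days: 641 − 31 = 610 left.
February 1910 has 28 days (1910 is not a leap year): 610 − 28 = 582 left.
March 1910 has 31 days: 582 − 31 = 551 left.
April 1910 has 30 days: 551 − 30 = 521 left.
May 1910 has 31 days: 521 − 31 = 490 left.
June 1910 has 30 days: 490 − 30 = 460 left.
July 1910 has 31 days: 460 − 31 = 429 left.
August 1910 has 31 days: 429 − 31 = 398 left.
September 1910 has 30 days: 398 − 30 = 368 left.
October 1910 has 31 days: 368 − 31 = 337 left.
November 1910 has 30 days: 337 − 30 = 307 left.
December 1910 has 31 days: 307 − 31 = 276 left.
January 1911 has 31 days: 276 − 31 = 245 left.
February 1911 has 28 days (1911 is not a leap year): 245 − 28 = 217 left.
March 1911 has 31 days: 217 − 31 = 186 left.
April 1911 has 30 days: 186 − 30 = 156 left.
May 1911 has 31 days: 156 − 31 = 125 left.
June 1911 has 30 days: 125 − 30 = 95 left.
July 1911 has 31 days: 95 − 31 = 64 left.
August 1911 has 31 days: 64 − 31 = 33 left.
September 1911 has 30 days: 33 − 30 = 3 left.
3 days into October 1911 → October 3, 1911.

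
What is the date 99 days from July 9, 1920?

October 16, 1920

Counting forward 99 days from July 9, 1920.
July has 31 days, so 31 − 9 = 22 days remain after July 9, 1920; 99 − 22 = 77 left.
August 1920 has 31 days: 77 − 31 = 46 left.
September 1920 has 30 days: 46 − 30 = 16 left.
16 days into October 1920 → October 16, 1920.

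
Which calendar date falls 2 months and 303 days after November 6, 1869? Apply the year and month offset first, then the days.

November 5, 1870

Adding 2 months and 303 days from November 6, 1869: first the month/year part, then the days.
month 11 + 2 = 13, which is month 1 of year 1870 → January 1870.
Day 6 is valid in January, giving January 6, 1870.
Now add 303 days from January 6, 1870.
January has 31 days, so 31 − 6 = 25 days remain after January 6, 1870; 303 − 25 = 278 left.
February 1870 has 28 days (1870 is not a leap year): 278 − 28 = 250 left.
March 1870 has 31 days: 250 − 31 = 219 left.
April 1870 has 30 days: 219 − 30 = 189 left.
May 1870 has 31 days: 189 − 31 = 158 left.
June 1870 has 30 days: 158 − 30 = 128 left.
July 1870 has 31 days: 128 − 31 = 97 left.
August 1870 has 31 days: 97 − 31 = 66 left.
September 1870 has 30 days: 66 − 30 = 36 left.
October 1870 has 31 days: 36 − 31 = 5 left.
5 days into November 1870 → November 5, 1870.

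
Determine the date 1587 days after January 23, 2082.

May 29, 2086

Advancing 1587 days from January 23, 2082.
January has 31 days, so 31 − 23 = 8 days remain after January 23, 2082; 1587 − 8 = 1579 left.
February 2082 has 28 days (2082 is not a leap year): 1579 − 28 = 1551 left.
March 2082 has 31 days: 1551 − 31 = 1520 left.
April 2082 has 30 days: 1520 − 30 = 1490 left.
May 2082 has 31 days: 1490 − 31 = 1459 left.
June 2082 has 30 days: 1459 − 30 = 1429 left.
July 2082 has 31 days: 1429 − 31 = 1398 left.
August 2082 has 31 days: 1398 − 31 = 1367 left.
September 2082 has 30 days: 1367 − 30 = 1337 left.
October 2082 has 31 days: 1337 − 31 = 1306 left.
November 2082 has 30 days: 1306 − 30 = 1276 left.
December 2082 has 31 days: 1276 − 31 = 1245 left.
January 2083 has 31 days: 1245 − 31 = 1214 left.
February 2083 has 28 days (2083 is not a leap year): 1214 − 28 = 1186 left.
March 2083 has 31 days: 1186 − 31 = 1155 left.
April 2083 has 30 days: 1155 − 30 = 1125 left.
May 2083 has 31 days: 1125 − 31 = 1094 left.
June 2083 has 30 days: 1094 − 30 = 1064 left.
July 2083 has 31 days: 1064 − 31 = 1033 left.
August 2083 has 31 days: 1033 − 31 = 1002 left.
September 2083 has 30 days: 1002 − 30 = 972 left.
October 2083 has 31 days: 972 − 31 = 941 left.
November 2083 has 30 days: 941 − 30 = 911 left.
December 2083 has 31 days: 911 − 31 = 880 left.
January 2084 has 31 days: 880 − 31 = 849 left.
February 2084 has 29 days (2084 is a leap year): 849 − 29 = 820 left.
March 2084 has 31 days: 820 − 31 = 789 left.
April 2084 has 30 days: 789 − 30 = 759 left.
May 2084 has 31 days: 759 − 31 = 728 left.
June 2084 has 30 days: 728 − 30 = 698 left.
July 2084 has 31 days: 698 − 31 = 667 left.
August 2084 has 31 days: 667 − 31 = 636 left.
September 2084 has 30 days: 636 − 30 = 606 left.
October 2084 has 31 days: 606 − 31 = 575 left.
November 2084 has 30 days: 575 − 30 = 545 left.
December 2084 has 31 days: 545 − 31 = 514 left.
January 2085 has 31 days: 514 − 31 = 483 left.
February 2085 has 28 days (2085 is not a leap year): 483 − 28 = 455 left.
March 2085 has 31 days: 455 − 31 = 424 left.
April 2085 has 30 days: 424 − 30 = 394 left.
May 2085 has 31 days: 394 − 31 = 363 left.
June 2085 has 30 days: 363 − 30 = 333 left.
July 2085 has 31 days: 333 − 31 = 302 left.
August 2085 has 31 days: 302 − 31 = 271 left.
September 2085 has 30 days: 271 − 30 = 241 left.
October 2085 has 31 days: 241 − 31 = 210 left.
November 2085 has 30 days: 210 − 30 = 180 left.
December 2085 has 31 days: 180 − 31 = 149 left.
January 2086 has 31 days: 149 − 31 = 118 left.
February 2086 has 28 days (2086 is not a leap year): 118 − 28 = 90 left.
March 2086 has 31 days: 90 − 31 = 59 left.
April 2086 has 30 days: 59 − 30 = 29 left.
29 days into May 2086 → May 29, 2086.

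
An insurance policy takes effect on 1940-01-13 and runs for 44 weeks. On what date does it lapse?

November 16, 1940

Adding 44 weeks = 308 days from January 13, 1940.
January has 31 days, so 31 − 13 = 18 days remain after January 13, 1940; 308 − 18 = 290 left.
February 1940 has 29 days (1940 is a leap year): 290 − 29 = 261 left.
March 1940 has 31 days: 261 − 31 = 230 left.
April 1940 has 30 days: 230 − 30 = 200 left.
May 1940 has 31 days: 200 − 31 = 169 left.
June 1940 has 30 days: 169 − 30 = 139 left.
July 1940 has 31 days: 139 − 31 = 108 left.
August 1940 has 31 days: 108 − 31 = 77 left.
September 1940 has 30 days: 77 − 30 = 47 left.
October 1940 has 31 days: 47 − 31 = 16 left.
16 days into November 1940 → November 16, 1940.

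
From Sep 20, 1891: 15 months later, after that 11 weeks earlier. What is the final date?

Counting forward 15 months from September 20, 1891:
month 9 + 15 = 24, which is month 12 of year 1892 → December 1892.
Day 20 is valid in December, giving December 20, 1892.
Subtracting 11 weeks (= 77 days) from December 20, 1892:
Going back 20 days from December 20, 1892 reaches the end of the previous month; 77 − 20 = 57 left.
November 1892 has 30 days: 57 − 30 = 27 left.
October 1892 has 31 days; 31 − 27 = 4 → October 4, 1892.

October 4, 1892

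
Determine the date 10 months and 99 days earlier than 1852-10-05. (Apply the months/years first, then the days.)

Going back 10 months and 99 days from October 5, 1852: first the month/year part, then the days.
month 10 − 10 = 0, which is month 12 of year 1851 → December 1851.
Day 5 is valid in December, giving December 5, 1851.
Now subtract 99 days from December 5, 1851.
Going back 5 days from December 5, 1851 reaches the end of the previous month; 99 − 5 = 94 left.
November 1851 has 30 days: 94 − 30 = 64 left.
October 1851 has 31 days: 64 − 31 = 33 left.
September 1851 has 30 days: 33 − 30 = 3 left.
August 1851 has 31 days; 31 − 3 = 28 → August 28, 1851.

August 28, 1851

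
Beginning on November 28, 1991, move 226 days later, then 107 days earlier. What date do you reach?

Adding 226 days from November 28, 1991:
November has 30 days, so 30 − 28 = 2 days remain after November 28, 1991; 226 − 2 = 224 left.
December 1991 has 31 days: 224 − 31 = 193 left.
January 1992 has 31 days: 193 − 31 = 162 left.
February 1992 has 29 days (1992 is a leap year): 162 − 29 = 133 left.
March 1992 has 31 days: 133 − 31 = 102 left.
April 1992 has 30 days: 102 − 30 = 72 left.
May 1992 has 31 days: 72 − 31 = 41 left.
June 1992 has 30 days: 41 − 30 = 11 left.
11 days into July 1992 → July 11, 1992.
Going back 107 days from July 11, 1992:
Going back 11 days from July 11, 1992 reaches the end of the previous month; 107 − 11 = 96 left.
June 1992 has 30 days: 96 − 30 = 66 left.
May 1992 has 31 days: 66 − 31 = 35 left.
April 1992 has 30 days: 35 − 30 = 5 left.
March 1992 has 31 days; 31 − 5 = 26 → March 26, 1992.

March 26, 1992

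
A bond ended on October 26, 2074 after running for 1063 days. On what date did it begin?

November 28, 2071

Counting back 1063 days from October 26, 2074.
Going back 26 days from October 26, 2074 reaches the end of the previous month; 1063 − 26 = 1037 left.
September 2074 has 30 days: 1037 − 30 = 1007 left.
August 2074 has 31 days: 1007 − 31 = 976 left.
July 2074 has 31 days: 976 − 31 = 945 left.
June 2074 has 30 days: 945 − 30 = 915 left.
May 2074 has 31 days: 915 − 31 = 884 left.
April 2074 has 30 days: 884 − 30 = 854 left.
March 2074 has 31 days: 854 − 31 = 823 left.
February 2074 has 28 days (2074 is not a leap year): 823 − 28 = 795 left.
January 2074 has 31 days: 795 − 31 = 764 left.
December 2073 has 31 days: 764 − 31 = 733 left.
November 2073 has 30 days: 733 − 30 = 703 left.
October 2073 has 31 days: 703 − 31 = 672 left.
September 2073 has 30 days: 672 − 30 = 642 left.
August 2073 has 31 days: 642 − 31 = 611 left.
July 2073 has 31 days: 611 − 31 = 580 left.
June 2073 has 30 days: 580 − 30 = 550 left.
May 2073 has 31 days: 550 − 31 = 519 left.
April 2073 has 30 days: 519 − 30 = 489 left.
March 2073 has 31 days: 489 − 31 = 458 left.
February 2073 has 28 days (2073 is not a leap year): 458 − 28 = 430 left.
January 2073 has 31 days: 430 − 31 = 399 left.
December 2072 has 31 days: 399 − 31 = 368 left.
November 2072 has 30 days: 368 − 30 = 338 left.
October 2072 has 31 days: 338 − 31 = 307 left.
September 2072 has 30 days: 307 − 30 = 277 left.
August 2072 has 31 days: 277 − 31 = 246 left.
July 2072 has 31 days: 246 − 31 = 215 left.
June 2072 has 30 days: 215 − 30 = 185 left.
May 2072 has 31 days: 185 − 31 = 154 left.
April 2072 has 30 days: 154 − 30 = 124 left.
March 2072 has 31 days: 124 − 31 = 93 left.
February 2072 has 29 days (2072 is a leap year): 93 − 29 = 64 left.
January 2072 has 31 days: 64 − 31 = 33 left.
December 2071 has 31 days: 33 − 31 = 2 left.
November 2071 has 30 days; 30 − 2 = 28 → November 28, 2071.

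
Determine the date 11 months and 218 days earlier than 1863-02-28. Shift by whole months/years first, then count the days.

August 22, 1861

Going back 11 months and 218 days from February 28, 1863: first the month/year part, then the days.
month 2 − 11 = -9, which is month 3 of year 1862 → March 1862.
Day 28 is valid in March, giving March 28, 1862.
Now subtract 218 days from March 28, 1862.
Going back 28 days from March 28, 1862 reaches the end of the previous month; 218 − 28 = 190 left.
February 1862 has 28 days (1862 is not a leap year): 190 − 28 = 162 left.
January 1862 has 31 days: 162 − 31 = 131 left.
December 1861 has 31 days: 131 − 31 = 100 left.
November 1861 has 30 days: 100 − 30 = 70 left.
October 1861 has 31 days: 70 − 31 = 39 left.
September 1861 has 30 days: 39 − 30 = 9 left.
August 1861 has 31 days; 31 − 9 = 22 → August 22, 1861.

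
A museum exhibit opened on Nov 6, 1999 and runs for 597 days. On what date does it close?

June 25, 2001

Adding 597 days from November 6, 1999.
November has 30 days, so 30 − 6 = 24 days remain after November 6, 1999; 597 − 24 = 573 left.
December 1999 has 31 days: 573 − 31 = 542 left.
January 2000 has 31 days: 542 − 31 = 511 left.
February 2000 has 29 days (2000 is a leap year (divisible by 400)): 511 − 29 = 482 left.
March 2000 has 31 days: 482 − 31 = 451 left.
April 2000 has 30 days: 451 − 30 = 421 left.
May 2000 has 31 days: 421 − 31 = 390 left.
June 2000 has 30 days: 390 − 30 = 360 left.
July 2000 has 31 days: 360 − 31 = 329 left.
August 2000 has 31 days: 329 − 31 = 298 left.
September 2000 has 30 days: 298 − 30 = 268 left.
October 2000 has 31 days: 268 − 31 = 237 left.
November 2000 has 30 days: 237 − 30 = 207 left.
December 2000 has 31 days: 207 − 31 = 176 left.
January 2001 has 31 days: 176 − 31 = 145 left.
February 2001 has 28 days (2001 is not a leap year): 145 − 28 = 117 left.
March 2001 has 31 days: 117 − 31 = 86 left.
April 2001 has 30 days: 86 − 30 = 56 left.
May 2001 has 31 days: 56 − 31 = 25 left.
25 days into June 2001 → June 25, 2001.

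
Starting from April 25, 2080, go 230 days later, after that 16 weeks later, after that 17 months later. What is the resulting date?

September 2, 2082

Advancing 230 days from April 25, 2080:
April has 30 days, so 30 − 25 = 5 days remain after April 25, 2080; 230 − 5 = 225 left.
May 2080 has 31 days: 225 − 31 = 194 left.
June 2080 has 30 days: 194 − 30 = 164 left.
July 2080 has 31 days: 164 − 31 = 133 left.
August 2080 has 31 days: 133 − 31 = 102 left.
September 2080 has 30 days: 102 − 30 = 72 left.
October 2080 has 31 days: 72 − 31 = 41 left.
November 2080 has 30 days: 41 − 30 = 11 left.
11 days into December 2080 → December 11, 2080.
Counting forward 16 weeks (= 112 days) from December 11, 2080:
December has 31 days, so 31 − 11 = 20 days remain after December 11, 2080; 112 − 20 = 92 left.
January 2081 has 31 days: 92 − 31 = 61 left.
February 2081 has 28 days (2081 is not a leap year): 61 − 28 = 33 left.
March 2081 has 31 days: 33 − 31 = 2 left.
2 days into April 2081 → April 2, 2081.
Adding 17 months from April 2, 2081:
month 4 + 17 = 21, which is month 9 of year 2082 → September 2082.
Day 2 is valid in September, giving September 2, 2082.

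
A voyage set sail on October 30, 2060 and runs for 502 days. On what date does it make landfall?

March 16, 2062

Advancing 502 days from October 30, 2060.
October has 31 days, so 31 − 30 = 1 day remains after October 30, 2060; 502 − 1 = 501 left.
November 2060 has 30 days: 501 − 30 = 471 left.
December 2060 has 31 days: 471 − 31 = 440 left.
January 2061 has 31 days: 440 − 31 = 409 left.
February 2061 has 28 days (2061 is not a leap year): 409 − 28 = 381 left.
March 2061 has 31 days: 381 − 31 = 350 left.
April 2061 has 30 days: 350 − 30 = 320 left.
May 2061 has 31 days: 320 − 31 = 289 left.
June 2061 has 30 days: 289 − 30 = 259 left.
July 2061 has 31 days: 259 − 31 = 228 left.
August 2061 has 31 days: 228 − 31 = 197 left.
September 2061 has 30 days: 197 − 30 = 167 left.
October 2061 has 31 days: 167 − 31 = 136 left.
November 2061 has 30 days: 136 − 30 = 106 left.
December 2061 has 31 days: 106 − 31 = 75 left.
January 2062 has 31 days: 75 − 31 = 44 left.
February 2062 has 28 days (2062 is not a leap year): 44 − 28 = 16 left.
16 days into March 2062 → March 16, 2062.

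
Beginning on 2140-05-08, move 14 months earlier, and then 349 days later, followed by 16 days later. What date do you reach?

Counting back 14 months from May 8, 2140:
month 5 − 14 = -9, which is month 3 of year 2139 → March 2139.
Day 8 is valid in March, giving March 8, 2139.
Counting forward 349 days from March 8, 2139:
March has 31 days, so 31 − 8 = 23 days remain after March 8, 2139; 349 − 23 = 326 left.
April 2139 has 30 days: 326 − 30 = 296 left.
May 2139 has 31 days: 296 − 31 = 265 left.
June 2139 has 30 days: 265 − 30 = 235 left.
July 2139 has 31 days: 235 − 31 = 204 left.
August 2139 has 31 days: 204 − 31 = 173 left.
September 2139 has 30 days: 173 − 30 = 143 left.
October 2139 has 31 days: 143 − 31 = 112 left.
November 2139 has 30 days: 112 − 30 = 82 left.
December 2139 has 31 days: 82 − 31 = 51 left.
January 2140 has 31 days: 51 − 31 = 20 left.
20 days into February 2140 → February 20, 2140.
Counting forward 16 days from February 20, 2140:
February has 29 days, so 29 − 20 = 9 days remain after February 20, 2140; 16 − 9 = 7 left.
7 days into March 2140 → March 7, 2140.

March 7, 2140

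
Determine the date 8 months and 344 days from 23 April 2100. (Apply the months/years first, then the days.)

Counting forward 8 months and 344 days from April 23, 2100: first the month/year part, then the days.
month 4 + 8 = 12 → December 2100.
Day 23 is valid in December, giving December 23, 2100.
Now add 344 days from December 23, 2100.
December has 31 days, so 31 − 23 = 8 days remain after December 23, 2100; 344 − 8 = 336 left.
January 2101 has 31 days: 336 − 31 = 305 left.
February 2101 has 28 days (2101 is not a leap year): 305 − 28 = 277 left.
March 2101 has 31 days: 277 − 31 = 246 left.
April 2101 has 30 days: 246 − 30 = 216 left.
May 2101 has 31 days: 216 − 31 = 185 left.
June 2101 has 30 days: 185 − 30 = 155 left.
July 2101 has 31 days: 155 − 31 = 124 left.
August 2101 has 31 days: 124 − 31 = 93 left.
September 2101 has 30 days: 93 − 30 = 63 left.
October 2101 has 31 days: 63 − 31 = 32 left.
November 2101 has 30 days: 32 − 30 = 2 left.
2 days into December 2101 → December 2, 2101.

December 2, 2101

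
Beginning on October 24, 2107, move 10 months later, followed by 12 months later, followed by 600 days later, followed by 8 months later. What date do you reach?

December 16, 2111

Counting forward 10 months from October 24, 2107:
month 10 + 10 = 20, which is month 8 of year 2108 → August 2108.
Day 24 is valid in August, giving August 24, 2108.
Advancing 12 months from August 24, 2108:
month 8 + 12 = 20, which is month 8 of year 2109 → August 2109.
Day 24 is valid in August, giving August 24, 2109.
Adding 600 days from August 24, 2109:
August has 31 days, so 31 − 24 = 7 days remain after August 24, 2109; 600 − 7 = 593 left.
September 2109 has 30 days: 593 − 30 = 563 left.
October 2109 has 31 days: 563 − 31 = 532 left.
November 2109 has 30 days: 532 − 30 = 502 left.
December 2109 has 31 days: 502 − 31 = 471 left.
January 2110 has 31 days: 471 − 31 = 440 left.
February 2110 has 28 days (2110 is not a leap year): 440 − 28 = 412 left.
March 2110 has 31 days: 412 − 31 = 381 left.
April 2110 has 30 days: 381 − 30 = 351 left.
May 2110 has 31 days: 351 − 31 = 320 left.
June 2110 has 30 days: 320 − 30 = 290 left.
July 2110 has 31 days: 290 − 31 = 259 left.
August 2110 has 31 days: 259 − 31 = 228 left.
September 2110 has 30 days: 228 − 30 = 198 left.
October 2110 has 31 days: 198 − 31 = 167 left.
November 2110 has 30 days: 167 − 30 = 137 left.
December 2110 has 31 days: 137 − 31 = 106 left.
January 2111 has 31 days: 106 − 31 = 75 left.
February 2111 has 28 days (2111 is not a leap year): 75 − 28 = 47 left.
March 2111 has 31 days: 47 − 31 = 16 left.
16 days into April 2111 → April 16, 2111.
Counting forward 8 months from April 16, 2111:
month 4 + 8 = 12 → December 2111.
Day 16 is valid in December, giving December 16, 2111.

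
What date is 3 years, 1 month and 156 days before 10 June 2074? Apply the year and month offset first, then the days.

December 5, 2070

Counting back 3 years, 1 month and 156 days from June 10, 2074: first the month/year part, then the days.
-3 years → 2071; month 6 − 1 = 5 → May 2071.
Day 10 is valid in May, giving May 10, 2071.
Now subtract 156 days from May 10, 2071.
Going back 10 days from May 10, 2071 reaches the end of the previous month; 156 − 10 = 146 left.
April 2071 has 30 days: 146 − 30 = 116 left.
March 2071 has 31 days: 116 − 31 = 85 left.
February 2071 has 28 days (2071 is not a leap year): 85 − 28 = 57 left.
January 2071 has 31 days: 57 − 31 = 26 left.
December 2070 has 31 days; 31 − 26 = 5 → December 5, 2070.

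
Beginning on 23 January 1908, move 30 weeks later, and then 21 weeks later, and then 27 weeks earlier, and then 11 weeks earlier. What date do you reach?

April 23, 1908

Counting forward 30 weeks (= 210 days) from January 23, 1908:
January has 31 days, so 31 − 23 = 8 days remain after January 23, 1908; 210 − 8 = 202 left.
February 1908 has 29 days (1908 is a leap year): 202 − 29 = 173 left.
March 1908 has 31 days: 173 − 31 = 142 left.
April 1908 has 30 days: 142 − 30 = 112 left.
May 1908 has 31 days: 112 − 31 = 81 left.
June 1908 has 30 days: 81 − 30 = 51 left.
July 1908 has 31 days: 51 − 31 = 20 left.
20 days into August 1908 → August 20, 1908.
Adding 21 weeks (= 147 days) from August 20, 1908:
August has 31 days, so 31 − 20 = 11 days remain after August 20, 1908; 147 − 11 = 136 left.
September 1908 has 30 days: 136 − 30 = 106 left.
October 1908 has 31 days: 106 − 31 = 75 left.
November 1908 has 30 days: 75 − 30 = 45 left.
December 1908 has 31 days: 45 − 31 = 14 left.
14 days into January 1909 → January 14, 1909.
Subtracting 27 weeks (= 189 days) from January 14, 1909:
Going back 14 days from January 14, 1909 reaches the end of the previous month; 189 − 14 = 175 left.
December 1908 has 31 days: 175 − 31 = 144 left.
November 1908 has 30 days: 144 − 30 = 114 left.
October 1908 has 31 days: 114 − 31 = 83 left.
September 1908 has 30 days: 83 − 30 = 53 left.
August 1908 has 31 days: 53 − 31 = 22 left.
July 1908 has 31 days; 31 − 22 = 9 → July 9, 1908.
Counting back 11 weeks (= 77 days) from July 9, 1908:
Going back 9 days from July 9, 1908 reaches the end of the previous month; 77 − 9 = 68 left.
June 1908 has 30 days: 68 − 30 = 38 left.
May 1908 has 31 days: 38 − 31 = 7 left.
April 1908 has 30 days; 30 − 7 = 23 → April 23, 1908.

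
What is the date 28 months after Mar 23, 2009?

Adding 28 months from March 23, 2009.
month 3 + 28 = 31, which is month 7 of year 2011 → July 2011.
Day 23 is valid in July, giving July 23, 2011.

July 23, 2011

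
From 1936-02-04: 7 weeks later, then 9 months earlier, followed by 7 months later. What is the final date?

Counting forward 7 weeks (= 49 days) from February 4, 1936:
February has 29 days, so 29 − 4 = 25 days remain after February 4, 1936; 49 − 25 = 24 left.
24 days into March 1936 → March 24, 1936.
Counting back 9 months from March 24, 1936:
month 3 − 9 = -6, which is month 6 of year 1935 → June 1935.
Day 24 is valid in June, giving June 24, 1935.
Advancing 7 months from June 24, 1935:
month 6 + 7 = 13, which is month 1 of year 1936 → January 1936.
Day 24 is valid in January, giving January 24, 1936.

January 24, 1936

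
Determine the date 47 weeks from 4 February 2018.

Counting forward 47 weeks = 329 days from February 4, 2018.
February has 28 days, so 28 − 4 = 24 days remain after February 4, 2018; 329 − 24 = 305 left.
March 2018 has 31 days: 305 − 31 = 274 left.
April 2018 has 30 days: 274 − 30 = 244 left.
May 2018 has 31 days: 244 − 31 = 213 left.
June 2018 has 30 days: 213 − 30 = 183 left.
July 2018 has 31 days: 183 − 31 = 152 left.
August 2018 has 31 days: 152 − 31 = 121 left.
September 2018 has 30 days: 121 − 30 = 91 left.
October 2018 has 31 days: 91 − 31 = 60 left.
November 2018 has 30 days: 60 − 30 = 30 left.
30 days into December 2018 → December 30, 2018.

December 30, 2018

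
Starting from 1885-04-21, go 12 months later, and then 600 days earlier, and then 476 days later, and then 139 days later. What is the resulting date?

May 6, 1886

Counting forward 12 months from April 21, 1885:
month 4 + 12 = 16, which is month 4 of year 1886 → April 1886.
Day 21 is valid in April, giving April 21, 1886.
Counting back 600 days from April 21, 1886:
Going back 21 days from April 21, 1886 reaches the end of the previous month; 600 − 21 = 579 left.
March 1886 has 31 days: 579 − 31 = 548 left.
February 1886 has 28 days (1886 is not a leap year): 548 − 28 = 520 left.
January 1886 has 31 days: 520 − 31 = 489 left.
December 1885 has 31 days: 489 − 31 = 458 left.
November 1885 has 30 days: 458 − 30 = 428 left.
October 1885 has 31 days: 428 − 31 = 397 left.
September 1885 has 30 days: 397 − 30 = 367 left.
August 1885 has 31 days: 367 − 31 = 336 left.
July 1885 has 31 days: 336 − 31 = 305 left.
June 1885 has 30 days: 305 − 30 = 275 left.
May 1885 has 31 days: 275 − 31 = 244 left.
April 1885 has 30 days: 244 − 30 = 214 left.
March 1885 has 31 days: 214 − 31 = 183 left.
February 1885 has 28 days (1885 is not a leap year): 183 − 28 = 155 left.
January 1885 has 31 days: 155 − 31 = 124 left.
December 1884 has 31 days: 124 − 31 = 93 left.
November 1884 has 30 days: 93 − 30 = 63 left.
October 1884 has 31 days: 63 − 31 = 32 left.
September 1884 has 30 days: 32 − 30 = 2 left.
August 1884 has 31 days; 31 − 2 = 29 → August 29, 1884.
Counting forward 476 days from August 29, 1884:
August has 31 days, so 31 − 29 = 2 days remain after August 29, 1884; 476 − 2 = 474 left.
September 1884 has 30 days: 474 − 30 = 444 left.
October 1884 has 31 days: 444 − 31 = 413 left.
November 1884 has 30 days: 413 − 30 = 383 left.
December 1884 has 31 days: 383 − 31 = 352 left.
January 1885 has 31 days: 352 − 31 = 321 left.
February 1885 has 28 days (1885 is not a leap year): 321 − 28 = 293 left.
March 1885 has 31 days: 293 − 31 = 262 left.
April 1885 has 30 days: 262 − 30 = 232 left.
May 1885 has 31 days: 232 − 31 = 201 left.
June 1885 has 30 days: 201 − 30 = 171 left.
July 1885 has 31 days: 171 − 31 = 140 left.
August 1885 has 31 days: 140 − 31 = 109 left.
September 1885 has 30 days: 109 − 30 = 79 left.
October 1885 has 31 days: 79 − 31 = 48 left.
November 1885 has 30 days: 48 − 30 = 18 left.
18 days into December 1885 → December 18, 1885.
Advancing 139 days from December 18, 1885:
December has 31 days, so 31 − 18 = 13 days remain after December 18, 1885; 139 − 13 = 126 left.
January 1886 has 31 days: 126 − 31 = 95 left.
February 1886 has 28 days (1886 is not a leap year): 95 − 28 = 67 left.
March 1886 has 31 days: 67 − 31 = 36 left.
April 1886 has 30 days: 36 − 30 = 6 left.
6 days into May 1886 → May 6, 1886.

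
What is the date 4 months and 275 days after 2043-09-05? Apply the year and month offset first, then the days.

October 6, 2044

Advancing 4 months and 275 days from September 5, 2043: first the month/year part, then the days.
month 9 + 4 = 13, which is month 1 of year 2044 → January 2044.
Day 5 is valid in January, giving January 5, 2044.
Now add 275 days from January 5, 2044.
January has 31 days, so 31 − 5 = 26 days remain after January 5, 2044; 275 − 26 = 249 left.
February 2044 has 29 days (2044 is a leap year): 249 − 29 = 220 left.
March 2044 has 31 days: 220 − 31 = 189 left.
April 2044 has 30 days: 189 − 30 = 159 left.
May 2044 has 31 days: 159 − 31 = 128 left.
June 2044 has 30 days: 128 − 30 = 98 left.
July 2044 has 31 days: 98 − 31 = 67 left.
August 2044 has 31 days: 67 − 31 = 36 left.
September 2044 has 30 days: 36 − 30 = 6 left.
6 days into October 2044 → October 6, 2044.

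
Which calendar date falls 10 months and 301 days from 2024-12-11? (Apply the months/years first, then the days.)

Counting forward 10 months and 301 days from December 11, 2024: first the month/year part, then the days.
month 12 + 10 = 22, which is month 10 of year 2025 → October 2025.
Day 11 is valid in October, giving October 11, 2025.
Now add 301 days from October 11, 2025.
October has 31 days, so 31 − 11 = 20 days remain after October 11, 2025; 301 − 20 = 281 left.
November 2025 has 30 days: 281 − 30 = 251 left.
December 2025 has 31 days: 251 − 31 = 220 left.
January 2026 has 31 days: 220 − 31 = 189 left.
February 2026 has 28 days (2026 is not a leap year): 189 − 28 = 161 left.
March 2026 has 31 days: 161 − 31 = 130 left.
April 2026 has 30 days: 130 − 30 = 100 left.
May 2026 has 31 days: 100 − 31 = 69 left.
June 2026 has 30 days: 69 − 30 = 39 left.
July 2026 has 31 days: 39 − 31 = 8 left.
8 days into August 2026 → August 8, 2026.

August 8, 2026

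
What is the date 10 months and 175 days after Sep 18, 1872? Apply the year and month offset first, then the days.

Adding 10 months and 175 days from September 18, 1872: first the month/year part, then the days.
month 9 + 10 = 19, which is month 7 of year 1873 → July 1873.
Day 18 is valid in July, giving July 18, 1873.
Now add 175 days from July 18, 1873.
July has 31 days, so 31 − 18 = 13 days remain after July 18, 1873; 175 − 13 = 162 left.
August 1873 has 31 days: 162 − 31 = 131 left.
September 1873 has 30 days: 131 − 30 = 101 left.
October 1873 has 31 days: 101 − 31 = 70 left.
November 1873 has 30 days: 70 − 30 = 40 left.
December 1873 has 31 days: 40 − 31 = 9 left.
9 days into January 1874 → January 9, 1874.

January 9, 1874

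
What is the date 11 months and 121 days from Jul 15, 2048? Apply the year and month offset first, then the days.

October 14, 2049

Counting forward 11 months and 121 days from July 15, 2048: first the month/year part, then the days.
month 7 + 11 = 18, which is month 6 of year 2049 → June 2049.
Day 15 is valid in June, giving June 15, 2049.
Now add 121 days from June 15, 2049.
June has 30 days, so 30 − 15 = 15 days remain after June 15, 2049; 121 − 15 = 106 left.
July 2049 has 31 days: 106 − 31 = 75 left.
August 2049 has 31 days: 75 − 31 = 44 left.
September 2049 has 30 days: 44 − 30 = 14 left.
14 days into October 2049 → October 14, 2049.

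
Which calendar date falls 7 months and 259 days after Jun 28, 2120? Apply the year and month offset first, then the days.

October 14, 2121

Advancing 7 months and 259 days from June 28, 2120: first the month/year part, then the days.
month 6 + 7 = 13, which is month 1 of year 2121 → January 2121.
Day 28 is valid in January, giving January 28, 2121.
Now add 259 days from January 28, 2121.
January has 31 days, so 31 − 28 = 3 days remain after January 28, 2121; 259 − 3 = 256 left.
February 2121 has 28 days (2121 is not a leap year): 256 − 28 = 228 left.
March 2121 has 31 days: 228 − 31 = 197 left.
April 2121 has 30 days: 197 − 30 = 167 left.
May 2121 has 31 days: 167 − 31 = 136 left.
June 2121 has 30 days: 136 − 30 = 106 left.
July 2121 has 31 days: 106 − 31 = 75 left.
August 2121 has 31 days: 75 − 31 = 44 left.
September 2121 has 30 days: 44 − 30 = 14 left.
14 days into October 2121 → October 14, 2121.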